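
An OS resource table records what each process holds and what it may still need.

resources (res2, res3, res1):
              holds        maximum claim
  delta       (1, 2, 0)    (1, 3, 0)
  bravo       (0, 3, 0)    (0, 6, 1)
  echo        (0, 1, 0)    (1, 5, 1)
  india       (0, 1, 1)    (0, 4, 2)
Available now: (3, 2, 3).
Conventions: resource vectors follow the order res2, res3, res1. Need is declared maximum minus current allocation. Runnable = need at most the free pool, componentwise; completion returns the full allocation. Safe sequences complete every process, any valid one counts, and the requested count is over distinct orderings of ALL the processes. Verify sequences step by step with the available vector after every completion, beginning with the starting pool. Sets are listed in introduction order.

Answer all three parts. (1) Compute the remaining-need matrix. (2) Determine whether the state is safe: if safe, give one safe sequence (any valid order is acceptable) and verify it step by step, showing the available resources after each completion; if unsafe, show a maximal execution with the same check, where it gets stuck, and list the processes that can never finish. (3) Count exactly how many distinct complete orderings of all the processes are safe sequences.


(1) Need matrix, components ordered res2, res3, res1:
  delta: (0, 1, 0)
  bravo: (0, 3, 1)
  echo: (1, 4, 1)
  india: (0, 3, 1)
(2) The state is SAFE; one workable sequence: delta, india, bravo, echo.
Key observation: nothing binds to the last unit here — the tightest requested-resource margin is 1, first seen at delta ((0, 1, 0) against (3, 2, 3)).
Check, step by step:
  pool = (3, 2, 3)
  delta: need (0, 1, 0) fits (3, 2, 3); releases (1, 2, 0), pool now (4, 4, 3)
  india: need (0, 3, 1) fits (4, 4, 3); releases (0, 1, 1), pool now (4, 5, 4)
  bravo: need (0, 3, 1) fits (4, 5, 4); releases (0, 3, 0), pool now (4, 8, 4)
  echo: need (1, 4, 1) fits (4, 8, 4); releases (0, 1, 0), pool now (4, 9, 4)
(3) The exact count: 6 of the possible complete orderings are safe sequences.


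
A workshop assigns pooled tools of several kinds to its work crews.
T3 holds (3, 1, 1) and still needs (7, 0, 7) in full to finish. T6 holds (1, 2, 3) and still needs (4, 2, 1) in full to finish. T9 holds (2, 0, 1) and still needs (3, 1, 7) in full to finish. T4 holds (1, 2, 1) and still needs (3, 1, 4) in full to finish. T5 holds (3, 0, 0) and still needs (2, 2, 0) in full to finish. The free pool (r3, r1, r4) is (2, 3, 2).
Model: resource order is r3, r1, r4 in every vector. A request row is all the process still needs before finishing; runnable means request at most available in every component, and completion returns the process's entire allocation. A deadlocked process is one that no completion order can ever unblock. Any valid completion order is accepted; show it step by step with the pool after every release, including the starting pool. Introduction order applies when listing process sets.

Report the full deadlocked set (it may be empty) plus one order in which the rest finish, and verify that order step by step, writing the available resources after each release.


The deadlocked set is T3 and T9.
Key observation: T5, T6, T4 can finish, but then (7, 7, 6) is all there is, and the blocked group's r4 demands exceed it.
One completion order for the rest: T5, T6, T4. Walking it through:
  pool = (2, 3, 2)
  T5 needs (2, 2, 0) <= (2, 3, 2) -> finishes; pool += (3, 0, 0) = (5, 3, 2)
  T6 needs (4, 2, 1) <= (5, 3, 2) -> finishes; pool += (1, 2, 3) = (6, 5, 5)
  T4 needs (3, 1, 4) <= (6, 5, 5) -> finishes; pool += (1, 2, 1) = (7, 7, 6)
None of the blocked processes ever fits:
  T3 cannot run: need (7, 0, 7) vs free (7, 7, 6) (insufficient r4)
  T9 cannot run: need (3, 1, 7) vs free (7, 7, 6) (insufficient r4)


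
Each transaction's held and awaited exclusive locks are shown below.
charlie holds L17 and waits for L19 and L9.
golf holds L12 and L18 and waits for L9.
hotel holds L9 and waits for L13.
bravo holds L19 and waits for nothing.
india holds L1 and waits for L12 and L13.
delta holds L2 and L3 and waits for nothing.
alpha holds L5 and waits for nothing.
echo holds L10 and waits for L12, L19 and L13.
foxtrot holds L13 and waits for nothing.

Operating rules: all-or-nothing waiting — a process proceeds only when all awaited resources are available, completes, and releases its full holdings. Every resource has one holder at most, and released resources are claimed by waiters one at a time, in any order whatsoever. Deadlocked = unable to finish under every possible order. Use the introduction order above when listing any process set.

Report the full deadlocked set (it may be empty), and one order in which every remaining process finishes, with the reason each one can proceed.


Nothing here is deadlocked.
Key observation: the wait graph is acyclic; completion cascades from the unblocked processes through everyone else.
The rest can finish in the order foxtrot, hotel, delta, golf, bravo, alpha, india, echo, charlie.
Verifying each step:
  foxtrot waits on nothing -> runs at once and releases L13
  hotel waits on L13 — all released -> runs and releases L9
  delta waits on nothing -> runs at once and releases L2 and L3
  golf waits on L9 — all released -> runs and releases L12 and L18
  bravo waits on nothing -> runs at once and releases L19
  alpha waits on nothing -> runs at once and releases L5
  india waits on L12 and L13 — all released -> runs and releases L1
  echo waits on L12, L19 and L13 — all released -> runs and releases L10
  charlie waits on L19 and L9 — all released -> runs and releases L17


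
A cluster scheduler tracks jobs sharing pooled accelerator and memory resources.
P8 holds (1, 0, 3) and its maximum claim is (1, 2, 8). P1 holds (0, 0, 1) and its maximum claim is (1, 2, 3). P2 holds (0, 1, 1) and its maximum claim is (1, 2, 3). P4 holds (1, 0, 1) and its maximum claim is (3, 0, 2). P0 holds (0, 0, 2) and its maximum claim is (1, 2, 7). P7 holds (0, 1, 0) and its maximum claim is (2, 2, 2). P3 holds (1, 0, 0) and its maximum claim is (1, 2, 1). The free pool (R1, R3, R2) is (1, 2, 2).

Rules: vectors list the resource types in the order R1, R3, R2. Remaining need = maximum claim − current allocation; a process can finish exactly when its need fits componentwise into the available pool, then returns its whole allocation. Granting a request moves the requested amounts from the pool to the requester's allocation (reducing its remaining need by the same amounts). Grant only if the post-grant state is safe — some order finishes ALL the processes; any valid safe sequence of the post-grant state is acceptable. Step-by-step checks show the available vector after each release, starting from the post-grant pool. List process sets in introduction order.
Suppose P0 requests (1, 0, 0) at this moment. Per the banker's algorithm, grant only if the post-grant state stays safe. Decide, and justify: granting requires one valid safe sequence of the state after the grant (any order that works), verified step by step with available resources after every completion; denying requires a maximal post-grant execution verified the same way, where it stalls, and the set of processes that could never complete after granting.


DENY: after the grant no complete ordering would exist.
Key observation: after P3, P2, P1 the pool peaks at (1, 3, 4), and each blocked process is short somewhere: P8 on R2; P4 on R1; P0 on R2; P7 on R1.
Pretend the grant happened; the run P3, P2, P1 goes as far as possible. Check, step by step:
  pool = (0, 2, 2)
  run P3 (needs (0, 2, 1), free (0, 2, 2)); after release of (1, 0, 0) the pool is (1, 2, 2)
  run P2 (needs (1, 1, 2), free (1, 2, 2)); after release of (0, 1, 1) the pool is (1, 3, 3)
  run P1 (needs (1, 2, 2), free (1, 3, 3)); after release of (0, 0, 1) the pool is (1, 3, 4)
  blocked: P8 wants (0, 2, 5), pool (1, 3, 4) — not enough R2
  blocked: P4 wants (2, 0, 1), pool (1, 3, 4) — not enough R1
  blocked: P0 wants (0, 2, 5), pool (1, 3, 4) — not enough R2
  blocked: P7 wants (2, 1, 2), pool (1, 3, 4) — not enough R1
Post-grant, the permanently blocked set is P8, P4, P0 and P7.


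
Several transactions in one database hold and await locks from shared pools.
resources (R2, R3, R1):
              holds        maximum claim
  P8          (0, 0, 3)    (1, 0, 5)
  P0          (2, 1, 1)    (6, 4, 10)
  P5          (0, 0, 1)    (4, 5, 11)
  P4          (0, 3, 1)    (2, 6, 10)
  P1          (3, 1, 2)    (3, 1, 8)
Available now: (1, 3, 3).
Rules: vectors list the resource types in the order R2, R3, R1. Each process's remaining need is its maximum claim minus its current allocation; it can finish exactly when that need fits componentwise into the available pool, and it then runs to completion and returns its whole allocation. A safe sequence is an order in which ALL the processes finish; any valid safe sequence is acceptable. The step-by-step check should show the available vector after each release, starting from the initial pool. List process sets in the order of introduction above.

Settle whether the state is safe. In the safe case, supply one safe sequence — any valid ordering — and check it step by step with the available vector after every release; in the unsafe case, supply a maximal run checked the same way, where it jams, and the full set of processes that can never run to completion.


The state is UNSAFE.
Key observation: the wall is R1: completing P8, P1 brings the pool only to (4, 4, 8), and all the rest need more.
The run P8, P1 cannot be extended any further. Check, step by step:
  pool = (1, 3, 3)
  P8: need (1, 0, 2) fits (1, 3, 3); releases (0, 0, 3), pool now (1, 3, 6)
  P1: need (0, 0, 6) fits (1, 3, 6); releases (3, 1, 2), pool now (4, 4, 8)
  P0 cannot run: need (4, 3, 9) vs free (4, 4, 8) (insufficient R1)
  P5 cannot run: need (4, 5, 10) vs free (4, 4, 8) (insufficient R3 and R1)
  P4 cannot run: need (2, 3, 9) vs free (4, 4, 8) (insufficient R1)
Processes that can never finish: P0, P5 and P4.


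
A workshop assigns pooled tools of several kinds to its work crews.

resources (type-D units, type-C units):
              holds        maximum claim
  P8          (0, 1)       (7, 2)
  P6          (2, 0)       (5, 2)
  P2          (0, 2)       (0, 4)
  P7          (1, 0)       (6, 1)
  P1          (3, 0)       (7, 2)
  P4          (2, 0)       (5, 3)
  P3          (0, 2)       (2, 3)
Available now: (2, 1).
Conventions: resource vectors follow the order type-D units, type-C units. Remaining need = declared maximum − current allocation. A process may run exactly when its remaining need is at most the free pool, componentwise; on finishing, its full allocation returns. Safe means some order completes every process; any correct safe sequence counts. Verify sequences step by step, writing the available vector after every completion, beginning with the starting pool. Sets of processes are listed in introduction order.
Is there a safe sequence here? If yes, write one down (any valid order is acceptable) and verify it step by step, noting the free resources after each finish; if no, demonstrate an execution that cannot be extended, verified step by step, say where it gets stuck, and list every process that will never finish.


UNSAFE.
Key observation: the wall is type-D units: completing P3, P2 brings the pool only to (2, 5), and all the rest need more.
Going as far as possible: P3, P2; after that, nothing fits. Walking it through:
  pool = (2, 1)
  P3: need (2, 1) fits (2, 1); releases (0, 2), pool now (2, 3)
  P2: need (0, 2) fits (2, 3); releases (0, 2), pool now (2, 5)
  blocked: P8 wants (7, 1), pool (2, 5) — not enough type-D units
  blocked: P6 wants (3, 2), pool (2, 5) — not enough type-D units
  blocked: P7 wants (5, 1), pool (2, 5) — not enough type-D units
  blocked: P1 wants (4, 2), pool (2, 5) — not enough type-D units
  blocked: P4 wants (3, 3), pool (2, 5) — not enough type-D units
Never able to finish: P8, P6, P7, P1 and P4.


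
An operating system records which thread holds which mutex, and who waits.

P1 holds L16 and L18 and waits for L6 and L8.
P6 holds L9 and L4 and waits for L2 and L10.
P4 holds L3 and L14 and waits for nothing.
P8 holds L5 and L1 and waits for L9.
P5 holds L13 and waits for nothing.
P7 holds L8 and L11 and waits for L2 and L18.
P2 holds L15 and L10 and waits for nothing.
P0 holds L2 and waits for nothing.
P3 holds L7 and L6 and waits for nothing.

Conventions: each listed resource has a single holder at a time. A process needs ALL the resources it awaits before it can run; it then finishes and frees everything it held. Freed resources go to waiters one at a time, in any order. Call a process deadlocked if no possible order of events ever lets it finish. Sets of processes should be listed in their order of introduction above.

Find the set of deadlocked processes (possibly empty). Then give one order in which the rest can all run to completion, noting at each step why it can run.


The deadlocked set is P1 and P7.
Key observation: the loop P1 -> P7 -> P1 blocks itself forever; no other process is dragged down with it.
The rest can finish in the order P2, P5, P0, P4, P6, P3, P8.
Step-by-step check:
  run P2 (it waits on nothing); releases L15 and L10
  run P5 (it waits on nothing); releases L13
  run P0 (it waits on nothing); releases L2
  run P4 (it waits on nothing); releases L3 and L14
  P6 waits on L2 and L10 — all released -> runs and releases L9 and L4
  run P3 (it waits on nothing); releases L7 and L6
  P8 waits on L9 — all released -> runs and releases L5 and L1


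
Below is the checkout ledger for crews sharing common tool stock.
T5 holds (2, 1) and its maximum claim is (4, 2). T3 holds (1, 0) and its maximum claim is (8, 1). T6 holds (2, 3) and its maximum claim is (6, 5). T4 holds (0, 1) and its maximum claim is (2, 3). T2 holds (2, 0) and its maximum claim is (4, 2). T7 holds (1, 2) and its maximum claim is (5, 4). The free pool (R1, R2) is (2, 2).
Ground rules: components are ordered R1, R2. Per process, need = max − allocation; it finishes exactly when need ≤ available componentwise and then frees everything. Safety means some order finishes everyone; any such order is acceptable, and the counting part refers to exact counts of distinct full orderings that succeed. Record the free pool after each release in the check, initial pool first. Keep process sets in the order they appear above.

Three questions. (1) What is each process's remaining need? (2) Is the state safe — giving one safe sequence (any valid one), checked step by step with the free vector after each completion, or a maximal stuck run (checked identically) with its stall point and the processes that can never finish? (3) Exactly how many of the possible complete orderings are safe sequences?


(1) Remaining need (order R1, R2):
  T5: (2, 1)
  T3: (7, 1)
  T6: (4, 2)
  T4: (2, 2)
  T2: (2, 2)
  T7: (4, 2)
(2) SAFE — a valid safe sequence is T5, T6, T2, T7, T4, T3.
Key observation: at T5 the run first touches a limit — (2, 1) against (2, 2), exact on a resource it actually requests.
Step-by-step check:
  pool = (2, 2)
  T5 needs (2, 1) <= (2, 2) -> finishes; pool += (2, 1) = (4, 3)
  T6 needs (4, 2) <= (4, 3) -> finishes; pool += (2, 3) = (6, 6)
  T2 needs (2, 2) <= (6, 6) -> finishes; pool += (2, 0) = (8, 6)
  T7 needs (4, 2) <= (8, 6) -> finishes; pool += (1, 2) = (9, 8)
  T4 needs (2, 2) <= (9, 8) -> finishes; pool += (0, 1) = (9, 9)
  T3 needs (7, 1) <= (9, 9) -> finishes; pool += (1, 0) = (10, 9)
(3) The exact count: 144 of the possible complete orderings are safe sequences.


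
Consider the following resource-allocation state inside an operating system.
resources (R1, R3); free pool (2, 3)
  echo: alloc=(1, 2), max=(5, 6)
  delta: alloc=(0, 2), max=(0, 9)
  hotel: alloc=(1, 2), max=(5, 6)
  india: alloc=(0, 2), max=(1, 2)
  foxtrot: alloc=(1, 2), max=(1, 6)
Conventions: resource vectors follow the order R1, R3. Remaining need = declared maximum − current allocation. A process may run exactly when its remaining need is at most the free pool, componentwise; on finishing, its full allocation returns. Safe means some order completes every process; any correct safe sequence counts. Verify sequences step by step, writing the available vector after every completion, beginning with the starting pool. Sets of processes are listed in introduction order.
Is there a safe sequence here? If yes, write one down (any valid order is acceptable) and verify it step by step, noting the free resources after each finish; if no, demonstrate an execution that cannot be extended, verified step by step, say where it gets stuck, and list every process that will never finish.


The state is UNSAFE.
Key observation: the pool after india, foxtrot, delta is (3, 9); every surviving request exceeds it in R1, so progress ends there.
A maximal execution: india, foxtrot, delta — then nothing else fits. Walking it through:
  pool = (2, 3)
  india needs (1, 0) <= (2, 3) -> finishes; pool += (0, 2) = (2, 5)
  foxtrot needs (0, 4) <= (2, 5) -> finishes; pool += (1, 2) = (3, 7)
  delta needs (0, 7) <= (3, 7) -> finishes; pool += (0, 2) = (3, 9)
  blocked: echo wants (4, 4), pool (3, 9) — not enough R1
  blocked: hotel wants (4, 4), pool (3, 9) — not enough R1
Processes that can never finish: echo and hotel.


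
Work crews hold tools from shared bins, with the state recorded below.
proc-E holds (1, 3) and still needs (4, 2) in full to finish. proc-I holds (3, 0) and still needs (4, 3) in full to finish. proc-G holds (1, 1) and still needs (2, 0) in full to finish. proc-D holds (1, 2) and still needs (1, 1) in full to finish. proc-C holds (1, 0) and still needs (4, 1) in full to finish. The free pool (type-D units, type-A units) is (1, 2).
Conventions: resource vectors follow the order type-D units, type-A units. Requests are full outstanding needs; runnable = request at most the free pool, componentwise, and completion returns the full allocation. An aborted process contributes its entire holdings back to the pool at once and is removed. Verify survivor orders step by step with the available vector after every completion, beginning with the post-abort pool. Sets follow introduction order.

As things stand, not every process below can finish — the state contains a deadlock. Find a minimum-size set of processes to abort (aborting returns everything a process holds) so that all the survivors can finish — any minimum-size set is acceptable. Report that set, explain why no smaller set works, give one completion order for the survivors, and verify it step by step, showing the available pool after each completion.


The answer: abort proc-E.
Key observation: proc-I could never have finished before the abort; with (1, 3) returned by proc-E, it fits at step 3.
Why nothing smaller works: aborting no one leaves the state deadlocked as given.
Survivors finish in the order: proc-D, proc-G, proc-I, proc-C. Verifying each step (pool after the aborts first):
  pool = (2, 5)
  run proc-D (needs (1, 1), free (2, 5)); after release of (1, 2) the pool is (3, 7)
  run proc-G (needs (2, 0), free (3, 7)); after release of (1, 1) the pool is (4, 8)
  run proc-I (needs (4, 3), free (4, 8)); after release of (3, 0) the pool is (7, 8)
  run proc-C (needs (4, 1), free (7, 8)); after release of (1, 0) the pool is (8, 8)


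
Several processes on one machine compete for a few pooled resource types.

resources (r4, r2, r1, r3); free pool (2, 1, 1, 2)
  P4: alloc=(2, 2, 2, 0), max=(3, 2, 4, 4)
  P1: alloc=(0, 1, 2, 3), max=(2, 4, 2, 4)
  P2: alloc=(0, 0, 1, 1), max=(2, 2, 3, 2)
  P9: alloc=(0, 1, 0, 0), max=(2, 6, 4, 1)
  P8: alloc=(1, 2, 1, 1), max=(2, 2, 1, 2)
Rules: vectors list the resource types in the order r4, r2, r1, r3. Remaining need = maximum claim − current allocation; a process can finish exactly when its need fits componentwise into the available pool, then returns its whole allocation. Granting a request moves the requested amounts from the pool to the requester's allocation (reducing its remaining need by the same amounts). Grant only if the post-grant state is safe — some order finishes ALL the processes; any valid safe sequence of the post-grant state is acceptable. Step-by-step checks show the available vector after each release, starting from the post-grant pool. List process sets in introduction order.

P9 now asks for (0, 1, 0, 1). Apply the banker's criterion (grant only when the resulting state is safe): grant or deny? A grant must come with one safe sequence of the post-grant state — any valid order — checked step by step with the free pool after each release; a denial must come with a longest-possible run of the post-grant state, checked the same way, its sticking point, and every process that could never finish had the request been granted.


DENY — the pretend-granted state is unsafe.
Key observation: after P8, P2 the pool peaks at (3, 2, 3, 3), and each blocked process is short somewhere: P4 on r3; P1 on r2; P9 on r2, r1.
On the post-grant state, P8, P2 is a maximal run — nothing extends it. Walking it through:
  pool = (2, 0, 1, 1)
  run P8 (needs (1, 0, 0, 1), free (2, 0, 1, 1)); after release of (1, 2, 1, 1) the pool is (3, 2, 2, 2)
  run P2 (needs (2, 2, 2, 1), free (3, 2, 2, 2)); after release of (0, 0, 1, 1) the pool is (3, 2, 3, 3)
  P4 cannot run: need (1, 0, 2, 4) vs free (3, 2, 3, 3) (insufficient r3)
  P1 cannot run: need (2, 3, 0, 1) vs free (3, 2, 3, 3) (insufficient r2)
  P9 cannot run: need (2, 4, 4, 0) vs free (3, 2, 3, 3) (insufficient r2 and r1)
Had the request been granted, P4, P1 and P9 could never finish.


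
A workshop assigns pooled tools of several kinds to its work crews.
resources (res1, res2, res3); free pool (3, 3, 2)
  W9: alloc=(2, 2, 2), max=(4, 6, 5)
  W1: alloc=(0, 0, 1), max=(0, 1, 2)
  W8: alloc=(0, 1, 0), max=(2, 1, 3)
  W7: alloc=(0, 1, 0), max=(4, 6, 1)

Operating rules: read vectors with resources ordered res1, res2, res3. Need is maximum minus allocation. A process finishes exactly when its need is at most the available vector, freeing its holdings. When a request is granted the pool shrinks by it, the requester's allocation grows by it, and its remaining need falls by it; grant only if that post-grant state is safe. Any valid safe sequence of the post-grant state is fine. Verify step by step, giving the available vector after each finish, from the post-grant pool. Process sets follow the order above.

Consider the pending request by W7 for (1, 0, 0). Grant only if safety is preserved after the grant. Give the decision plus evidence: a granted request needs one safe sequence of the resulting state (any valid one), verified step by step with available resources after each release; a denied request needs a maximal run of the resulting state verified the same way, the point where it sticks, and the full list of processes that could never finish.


GRANT: granting preserves safety; a valid post-grant sequence is W1, W8, W9, W7.
Key observation: with (2, 3, 2) left after the transfer, W1 can run at once — the state stays safe.
Check on the post-grant state, step by step:
  pool = (2, 3, 2)
  W1 needs (0, 1, 1) <= (2, 3, 2) -> finishes; pool += (0, 0, 1) = (2, 3, 3)
  W8 needs (2, 0, 3) <= (2, 3, 3) -> finishes; pool += (0, 1, 0) = (2, 4, 3)
  W9 needs (2, 4, 3) <= (2, 4, 3) -> finishes; pool += (2, 2, 2) = (4, 6, 5)
  W7 needs (3, 5, 1) <= (4, 6, 5) -> finishes; pool += (1, 1, 0) = (5, 7, 5)


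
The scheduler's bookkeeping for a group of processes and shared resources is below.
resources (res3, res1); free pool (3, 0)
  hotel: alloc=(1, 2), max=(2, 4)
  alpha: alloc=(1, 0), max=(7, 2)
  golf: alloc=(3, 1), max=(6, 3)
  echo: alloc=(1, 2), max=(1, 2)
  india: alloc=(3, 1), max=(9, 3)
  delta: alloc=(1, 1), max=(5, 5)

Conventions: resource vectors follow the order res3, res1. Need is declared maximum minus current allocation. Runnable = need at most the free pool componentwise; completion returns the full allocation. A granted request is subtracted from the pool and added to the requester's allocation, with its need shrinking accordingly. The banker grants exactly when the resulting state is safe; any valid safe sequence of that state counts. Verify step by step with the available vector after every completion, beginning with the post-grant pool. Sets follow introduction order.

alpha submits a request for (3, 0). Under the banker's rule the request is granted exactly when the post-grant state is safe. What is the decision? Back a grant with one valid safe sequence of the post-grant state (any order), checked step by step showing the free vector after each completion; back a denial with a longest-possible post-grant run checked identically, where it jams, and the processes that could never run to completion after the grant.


DENY. Granting would leave the state unsafe.
Key observation: once echo, hotel finish, the pool peaks at (2, 4) — and every remaining process still needs more res3 than that.
Pretend the grant happened; the run echo, hotel goes as far as possible. Verifying each step:
  pool = (0, 0)
  echo: need (0, 0) fits (0, 0); releases (1, 2), pool now (1, 2)
  hotel: need (1, 2) fits (1, 2); releases (1, 2), pool now (2, 4)
  alpha cannot run: need (3, 2) vs free (2, 4) (insufficient res3)
  golf cannot run: need (3, 2) vs free (2, 4) (insufficient res3)
  india cannot run: need (6, 2) vs free (2, 4) (insufficient res3)
  delta cannot run: need (4, 4) vs free (2, 4) (insufficient res3)
Post-grant, the permanently blocked set is alpha, golf, india and delta.


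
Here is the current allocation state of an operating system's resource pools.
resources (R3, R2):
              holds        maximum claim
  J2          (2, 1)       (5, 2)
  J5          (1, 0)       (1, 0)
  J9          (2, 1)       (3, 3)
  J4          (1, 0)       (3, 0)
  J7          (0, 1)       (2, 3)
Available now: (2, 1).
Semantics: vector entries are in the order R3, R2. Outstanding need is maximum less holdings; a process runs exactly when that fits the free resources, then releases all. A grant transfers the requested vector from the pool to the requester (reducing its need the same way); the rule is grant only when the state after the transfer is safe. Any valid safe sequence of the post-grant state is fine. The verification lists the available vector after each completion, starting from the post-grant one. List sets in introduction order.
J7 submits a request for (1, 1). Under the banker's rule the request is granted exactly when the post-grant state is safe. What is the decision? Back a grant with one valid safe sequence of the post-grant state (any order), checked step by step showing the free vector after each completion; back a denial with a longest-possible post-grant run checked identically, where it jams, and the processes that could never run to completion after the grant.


DENY: after the grant no complete ordering would exist.
Key observation: the pool after J5, J4 is (3, 0); every surviving request exceeds it in R2, so progress ends there.
After a pretend grant, a maximal execution: J5, J4 — then nothing else fits. Walking it through:
  pool = (1, 0)
  J5 needs (0, 0) <= (1, 0) -> finishes; pool += (1, 0) = (2, 0)
  J4 needs (2, 0) <= (2, 0) -> finishes; pool += (1, 0) = (3, 0)
  blocked: J2 wants (3, 1), pool (3, 0) — not enough R2
  blocked: J9 wants (1, 2), pool (3, 0) — not enough R2
  blocked: J7 wants (1, 1), pool (3, 0) — not enough R2
Processes that could never finish after the grant: J2, J9 and J7.


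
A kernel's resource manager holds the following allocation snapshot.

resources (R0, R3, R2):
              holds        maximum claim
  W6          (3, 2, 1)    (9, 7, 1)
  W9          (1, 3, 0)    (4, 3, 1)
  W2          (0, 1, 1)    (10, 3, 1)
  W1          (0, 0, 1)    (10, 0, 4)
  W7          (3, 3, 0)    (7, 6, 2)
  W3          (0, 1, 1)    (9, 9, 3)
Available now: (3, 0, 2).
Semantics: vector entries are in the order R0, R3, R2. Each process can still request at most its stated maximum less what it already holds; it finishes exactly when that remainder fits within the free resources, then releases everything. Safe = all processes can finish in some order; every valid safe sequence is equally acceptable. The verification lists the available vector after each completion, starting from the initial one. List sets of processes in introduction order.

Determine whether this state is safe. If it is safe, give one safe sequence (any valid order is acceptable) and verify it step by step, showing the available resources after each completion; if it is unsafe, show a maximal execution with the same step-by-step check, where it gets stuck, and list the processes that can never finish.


The state is SAFE; one workable sequence: W9, W7, W6, W3, W1, W2.
Key observation: at W9 the run first touches a limit — (3, 0, 1) against (3, 0, 2), exact on a resource it actually requests.
Verifying each step:
  pool = (3, 0, 2)
  W9 needs (3, 0, 1) <= (3, 0, 2) -> finishes; pool += (1, 3, 0) = (4, 3, 2)
  W7 needs (4, 3, 2) <= (4, 3, 2) -> finishes; pool += (3, 3, 0) = (7, 6, 2)
  W6 needs (6, 5, 0) <= (7, 6, 2) -> finishes; pool += (3, 2, 1) = (10, 8, 3)
  W3 needs (9, 8, 2) <= (10, 8, 3) -> finishes; pool += (0, 1, 1) = (10, 9, 4)
  W1 needs (10, 0, 3) <= (10, 9, 4) -> finishes; pool += (0, 0, 1) = (10, 9, 5)
  W2 needs (10, 2, 0) <= (10, 9, 5) -> finishes; pool += (0, 1, 1) = (10, 10, 6)


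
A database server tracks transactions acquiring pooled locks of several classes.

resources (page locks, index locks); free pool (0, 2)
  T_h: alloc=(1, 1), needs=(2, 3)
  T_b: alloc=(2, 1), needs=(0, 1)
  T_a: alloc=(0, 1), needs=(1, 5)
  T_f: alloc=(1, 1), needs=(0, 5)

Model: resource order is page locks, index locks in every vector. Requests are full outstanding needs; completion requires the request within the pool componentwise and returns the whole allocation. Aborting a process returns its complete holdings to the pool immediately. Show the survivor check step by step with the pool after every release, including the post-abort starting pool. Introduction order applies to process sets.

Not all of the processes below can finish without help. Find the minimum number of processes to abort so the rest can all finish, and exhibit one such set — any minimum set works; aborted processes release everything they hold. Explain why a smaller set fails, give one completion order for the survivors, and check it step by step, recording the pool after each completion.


Minimum abort set: T_a.
Key observation: the returned (0, 1) from T_a is what brings T_f — unrunnable before, under any order — into play at step 3.
Why nothing smaller works: aborting no one leaves the state deadlocked as given.
Survivors finish in the order: T_b, T_h, T_f. Step-by-step check (pool after the aborts first):
  pool = (0, 3)
  T_b: need (0, 1) fits (0, 3); releases (2, 1), pool now (2, 4)
  T_h: need (2, 3) fits (2, 4); releases (1, 1), pool now (3, 5)
  T_f: need (0, 5) fits (3, 5); releases (1, 1), pool now (4, 6)


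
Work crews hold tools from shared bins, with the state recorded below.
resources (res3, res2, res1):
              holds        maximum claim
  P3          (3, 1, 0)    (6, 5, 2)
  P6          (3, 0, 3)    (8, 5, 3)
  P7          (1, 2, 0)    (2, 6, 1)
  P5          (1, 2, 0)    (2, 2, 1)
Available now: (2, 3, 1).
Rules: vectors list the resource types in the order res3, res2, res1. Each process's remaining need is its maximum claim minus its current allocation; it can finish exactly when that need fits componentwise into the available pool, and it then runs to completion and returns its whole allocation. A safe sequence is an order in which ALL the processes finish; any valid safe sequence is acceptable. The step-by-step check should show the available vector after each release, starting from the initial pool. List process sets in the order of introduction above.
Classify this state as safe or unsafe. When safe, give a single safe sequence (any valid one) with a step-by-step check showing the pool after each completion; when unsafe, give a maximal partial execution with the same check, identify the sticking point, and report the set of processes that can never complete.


UNSAFE — no complete ordering exists.
Key observation: after P5, P7 the pool peaks at (4, 7, 1), and each blocked process is short somewhere: P3 on res1; P6 on res3.
The run P5, P7 cannot be extended any further. Walking it through:
  pool = (2, 3, 1)
  run P5 (needs (1, 0, 1), free (2, 3, 1)); after release of (1, 2, 0) the pool is (3, 5, 1)
  run P7 (needs (1, 4, 1), free (3, 5, 1)); after release of (1, 2, 0) the pool is (4, 7, 1)
  P3 cannot run: need (3, 4, 2) vs free (4, 7, 1) (insufficient res1)
  P6 cannot run: need (5, 5, 0) vs free (4, 7, 1) (insufficient res3)
Never able to finish: P3 and P6.


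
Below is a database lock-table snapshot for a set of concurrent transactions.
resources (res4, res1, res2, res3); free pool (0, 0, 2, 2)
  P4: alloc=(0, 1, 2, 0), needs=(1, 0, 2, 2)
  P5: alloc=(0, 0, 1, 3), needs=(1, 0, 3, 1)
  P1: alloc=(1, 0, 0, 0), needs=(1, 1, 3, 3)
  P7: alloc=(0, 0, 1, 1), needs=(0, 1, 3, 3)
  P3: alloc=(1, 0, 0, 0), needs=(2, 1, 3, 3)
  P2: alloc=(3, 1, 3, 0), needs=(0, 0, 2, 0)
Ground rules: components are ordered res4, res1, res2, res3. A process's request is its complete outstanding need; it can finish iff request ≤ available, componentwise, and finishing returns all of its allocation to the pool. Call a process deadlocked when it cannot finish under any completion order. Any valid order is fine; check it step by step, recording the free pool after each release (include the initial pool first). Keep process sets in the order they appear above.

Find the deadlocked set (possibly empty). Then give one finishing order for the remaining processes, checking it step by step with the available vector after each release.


Nothing here is deadlocked.
Key observation: no deadlock: P2 fits now, and the freed resources carry the rest through.
The rest can finish in the order P2, P5, P4, P3, P1, P7. Walking it through:
  pool = (0, 0, 2, 2)
  P2 needs (0, 0, 2, 0) <= (0, 0, 2, 2) -> finishes; pool += (3, 1, 3, 0) = (3, 1, 5, 2)
  P5 needs (1, 0, 3, 1) <= (3, 1, 5, 2) -> finishes; pool += (0, 0, 1, 3) = (3, 1, 6, 5)
  P4 needs (1, 0, 2, 2) <= (3, 1, 6, 5) -> finishes; pool += (0, 1, 2, 0) = (3, 2, 8, 5)
  P3 needs (2, 1, 3, 3) <= (3, 2, 8, 5) -> finishes; pool += (1, 0, 0, 0) = (4, 2, 8, 5)
  P1 needs (1, 1, 3, 3) <= (4, 2, 8, 5) -> finishes; pool += (1, 0, 0, 0) = (5, 2, 8, 5)
  P7 needs (0, 1, 3, 3) <= (5, 2, 8, 5) -> finishes; pool += (0, 0, 1, 1) = (5, 2, 9, 6)


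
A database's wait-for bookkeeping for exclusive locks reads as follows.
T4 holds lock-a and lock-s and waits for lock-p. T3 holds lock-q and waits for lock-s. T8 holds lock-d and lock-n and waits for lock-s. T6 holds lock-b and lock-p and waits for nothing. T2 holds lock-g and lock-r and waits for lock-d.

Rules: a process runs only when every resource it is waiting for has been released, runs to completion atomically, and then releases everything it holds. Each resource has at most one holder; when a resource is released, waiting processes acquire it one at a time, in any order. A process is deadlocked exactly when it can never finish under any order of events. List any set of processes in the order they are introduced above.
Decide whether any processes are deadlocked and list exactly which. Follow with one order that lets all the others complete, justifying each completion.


The deadlocked set is empty.
Key observation: the waits form no ring: some process can always run, and its releases unblock the others one by one.
A valid finishing order for the others: T6, T4, T3, T8, T2.
Step-by-step check:
  T6: no waits; runs immediately, freeing lock-b and lock-p
  T4 waits on lock-p — all released -> runs and releases lock-a and lock-s
  T3 waits on lock-s — all released -> runs and releases lock-q
  T8 waits on lock-s — all released -> runs and releases lock-d and lock-n
  T2 waits on lock-d — all released -> runs and releases lock-g and lock-r


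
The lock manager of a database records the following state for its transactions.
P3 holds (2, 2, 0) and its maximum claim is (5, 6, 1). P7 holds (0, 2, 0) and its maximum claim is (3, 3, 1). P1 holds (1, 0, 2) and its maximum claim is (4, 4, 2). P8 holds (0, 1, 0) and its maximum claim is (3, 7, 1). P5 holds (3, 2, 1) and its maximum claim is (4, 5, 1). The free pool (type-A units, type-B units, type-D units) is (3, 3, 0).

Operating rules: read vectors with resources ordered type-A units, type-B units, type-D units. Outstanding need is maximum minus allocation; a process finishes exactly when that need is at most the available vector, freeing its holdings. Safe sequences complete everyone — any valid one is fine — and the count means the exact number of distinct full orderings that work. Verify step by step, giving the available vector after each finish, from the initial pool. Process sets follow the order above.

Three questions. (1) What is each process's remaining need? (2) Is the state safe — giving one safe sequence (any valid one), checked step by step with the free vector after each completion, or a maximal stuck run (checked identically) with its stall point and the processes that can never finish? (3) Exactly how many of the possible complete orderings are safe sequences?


(1) Need matrix, components ordered type-A units, type-B units, type-D units:
  P3: (3, 4, 1)
  P7: (3, 1, 1)
  P1: (3, 4, 0)
  P8: (3, 6, 1)
  P5: (1, 3, 0)
(2) SAFE. One safe sequence: P5, P7, P3, P1, P8.
Key observation: P5 marks the first exact bind of the order: its need (1, 3, 0) fits the free (3, 3, 0) with zero slack on a requested resource.
Check, step by step:
  pool = (3, 3, 0)
  P5: need (1, 3, 0) fits (3, 3, 0); releases (3, 2, 1), pool now (6, 5, 1)
  P7: need (3, 1, 1) fits (6, 5, 1); releases (0, 2, 0), pool now (6, 7, 1)
  P3: need (3, 4, 1) fits (6, 7, 1); releases (2, 2, 0), pool now (8, 9, 1)
  P1: need (3, 4, 0) fits (8, 9, 1); releases (1, 0, 2), pool now (9, 9, 3)
  P8: need (3, 6, 1) fits (9, 9, 3); releases (0, 1, 0), pool now (9, 10, 3)
(3) The exact count: 16 of the possible complete orderings are safe sequences.


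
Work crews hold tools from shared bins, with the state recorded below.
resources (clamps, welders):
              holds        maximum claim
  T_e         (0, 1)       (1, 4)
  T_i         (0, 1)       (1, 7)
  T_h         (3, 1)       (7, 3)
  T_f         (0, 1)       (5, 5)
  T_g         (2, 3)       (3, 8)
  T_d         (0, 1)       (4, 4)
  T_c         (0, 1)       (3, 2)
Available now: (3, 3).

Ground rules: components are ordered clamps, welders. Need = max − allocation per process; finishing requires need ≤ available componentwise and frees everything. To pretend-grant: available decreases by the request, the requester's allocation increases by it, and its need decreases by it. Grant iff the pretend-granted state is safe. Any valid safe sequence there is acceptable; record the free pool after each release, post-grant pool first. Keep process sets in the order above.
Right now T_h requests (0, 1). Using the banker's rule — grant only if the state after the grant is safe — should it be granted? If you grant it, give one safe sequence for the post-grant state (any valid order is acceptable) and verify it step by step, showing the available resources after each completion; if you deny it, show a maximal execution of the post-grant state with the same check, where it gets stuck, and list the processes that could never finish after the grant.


DENY. Granting would leave the state unsafe.
Key observation: after T_c, T_e the pool peaks at (3, 4), and each blocked process is short somewhere: T_i on welders; T_h on clamps; T_f on clamps; T_g on welders; T_d on clamps.
After a pretend grant, a maximal execution: T_c, T_e — then nothing else fits. Verifying each step:
  pool = (3, 2)
  T_c needs (3, 1) <= (3, 2) -> finishes; pool += (0, 1) = (3, 3)
  T_e needs (1, 3) <= (3, 3) -> finishes; pool += (0, 1) = (3, 4)
  blocked: T_i wants (1, 6), pool (3, 4) — not enough welders
  blocked: T_h wants (4, 1), pool (3, 4) — not enough clamps
  blocked: T_f wants (5, 4), pool (3, 4) — not enough clamps
  blocked: T_g wants (1, 5), pool (3, 4) — not enough welders
  blocked: T_d wants (4, 3), pool (3, 4) — not enough clamps
Had the request been granted, T_i, T_h, T_f, T_g and T_d could never finish.
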